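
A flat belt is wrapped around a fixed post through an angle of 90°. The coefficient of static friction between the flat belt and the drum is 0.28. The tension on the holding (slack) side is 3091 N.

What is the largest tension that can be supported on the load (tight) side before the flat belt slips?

T_max ≈ 4800 N

At impending slip the capstan equation gives T₂/T₁ = e^{μβ} with β in radians.
β = 90° × π/180 = 1.571 rad.
e^{μβ} = e^{0.28×1.571} = 1.552.
T₂ = T₁ · e^{μβ} = 3091 × 1.552 = 4800 N.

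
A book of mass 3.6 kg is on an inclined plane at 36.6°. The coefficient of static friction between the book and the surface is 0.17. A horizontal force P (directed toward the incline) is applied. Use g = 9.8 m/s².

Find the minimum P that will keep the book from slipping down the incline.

The book tends to slide down (tan θ > μ_s), so at the point of impending slip friction acts up-slope at its limit: f = μ_s N.
Perpendicular to the incline: N = m g cos θ + P sin θ.
Along the incline: P cos θ + μ_s N = m g sin θ, i.e. P cos θ + μ_s (m g cos θ + P sin θ) = m g sin θ.
Solving, P (cos θ + μ_s sin θ) = m g (sin θ − μ_s cos θ), so P = 35.3×0.4597/0.9042 = 17.9 N.

P_min ≈ 17.9 N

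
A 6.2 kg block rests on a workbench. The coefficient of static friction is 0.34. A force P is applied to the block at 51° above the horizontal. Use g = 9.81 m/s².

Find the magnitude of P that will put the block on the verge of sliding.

N = m g − P sin α (the pull lifts the block).
At impending slip, P cos α = μ_s N = μ_s (m g − P sin α).
Solving: P (cos α + μ_s sin α) = μ_s m g → P = 0.34×60.8/(cos 51° + 0.34 sin 51°) = 20.7/0.8936 = 23.1 N.

P ≈ 23.1 N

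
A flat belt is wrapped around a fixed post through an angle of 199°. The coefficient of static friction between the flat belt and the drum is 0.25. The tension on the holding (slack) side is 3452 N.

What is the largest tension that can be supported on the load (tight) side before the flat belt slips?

T_max ≈ 8230 N

At impending slip the capstan equation gives T₂/T₁ = e^{μβ} with β in radians.
β = 199° × π/180 = 3.473 rad.
e^{μβ} = e^{0.25×3.473} = 2.383.
T₂ = T₁ · e^{μβ} = 3452 × 2.383 = 8230 N.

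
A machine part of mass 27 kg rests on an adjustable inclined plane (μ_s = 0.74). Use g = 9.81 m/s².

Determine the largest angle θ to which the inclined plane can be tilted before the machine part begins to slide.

θ_max ≈ 36.5°

At the slip threshold, m g sin θ = μ_s · m g cos θ, so tan θ = μ_s.
θ_max = arctan(0.74) = 36.5°.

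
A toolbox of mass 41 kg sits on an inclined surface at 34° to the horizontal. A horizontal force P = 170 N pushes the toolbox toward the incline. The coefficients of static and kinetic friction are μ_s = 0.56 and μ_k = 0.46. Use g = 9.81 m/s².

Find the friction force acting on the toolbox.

Resolve perpendicular to the incline: N = m g cos θ + P sin θ = 41×9.81×cos 34° + 170×sin 34° = 428.5 N.
Parallel to the incline: P cos θ − m g sin θ = 140.9 − 224.9 = -83.98 N; the friction needed to balance this is 83.98 N acting up the slope.
Maximum static friction: μ_s N = 0.56 × 428.5 = 240 N.
Since 83.98 N is within the 240 N limit, the toolbox stays put and friction is exactly 84 N.

f ≈ 84 N (up the incline)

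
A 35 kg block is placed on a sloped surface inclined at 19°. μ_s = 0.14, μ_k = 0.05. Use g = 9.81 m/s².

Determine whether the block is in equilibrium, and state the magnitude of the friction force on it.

N = m g cos θ = 325 N.
Down-slope weight component: m g sin θ = 112 N.
μ_s N = 45.5 N.
112 > 45.5 N, so it slides; kinetic friction f = μ_k N = 0.05×325 = 16.2 N.

f ≈ 16.2 N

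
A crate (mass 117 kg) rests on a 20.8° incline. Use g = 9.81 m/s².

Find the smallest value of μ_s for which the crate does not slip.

μ_s,min ≈ 0.38

At the slip threshold m g sin θ = μ_s m g cos θ, so μ_s,min = tan θ.
μ_s,min = tan 20.8° = 0.38.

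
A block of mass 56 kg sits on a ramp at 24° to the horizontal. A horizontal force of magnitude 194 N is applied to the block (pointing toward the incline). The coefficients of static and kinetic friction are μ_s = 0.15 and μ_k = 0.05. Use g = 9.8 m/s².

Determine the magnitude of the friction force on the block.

f ≈ 46 N (up the incline)

Normal direction: N = m g cos θ + P sin θ = 580.3 N.
Parallel to the incline: P cos θ − m g sin θ = 177.2 − 223.2 = -45.99 N; the friction needed to balance this is 45.99 N acting up the slope.
The limit of static friction is μ_s N = 87.04 N.
|f_req| = 45.99 ≤ 87.04 N → the block is in equilibrium; friction equals the required value.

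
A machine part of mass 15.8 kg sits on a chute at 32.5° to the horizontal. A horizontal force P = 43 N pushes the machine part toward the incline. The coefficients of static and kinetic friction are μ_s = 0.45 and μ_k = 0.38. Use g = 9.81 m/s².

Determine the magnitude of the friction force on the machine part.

The horizontal push has a component P sin θ into the surface, so N = m g cos θ + P sin θ = 130.7 + 23.1 = 153.8 N.
Along the incline, the net driving force (taking up-slope positive) is P cos θ − m g sin θ = 36.27 − 83.28 = -47.01 N, so equilibrium requires friction f = 47.01 N (up-slope).
Maximum static friction: μ_s N = 0.45 × 153.8 = 69.22 N.
|f_req| = 47.01 ≤ 69.22 N → the machine part is in equilibrium; friction equals the required value.

f ≈ 47 N (up the incline)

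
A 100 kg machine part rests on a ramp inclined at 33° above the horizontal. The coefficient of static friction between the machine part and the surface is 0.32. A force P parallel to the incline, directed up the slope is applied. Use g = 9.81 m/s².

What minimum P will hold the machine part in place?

P_min ≈ 271 N

The machine part tends to slide down (tan θ > μ_s), so at the point of impending slip friction acts up-slope at its limit: f = μ_s N.
P is parallel to the surface, so N = m g cos θ = 823 N.
Along the incline: P + μ_s N = m g sin θ, so P = 534 − 0.32×823 = 271 N.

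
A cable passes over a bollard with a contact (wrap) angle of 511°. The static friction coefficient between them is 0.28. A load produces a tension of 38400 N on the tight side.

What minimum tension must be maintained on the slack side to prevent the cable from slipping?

T_min ≈ 3160 N

Capstan equation at impending slip: T_tight/T_slack = e^{μβ}.
β = 511° = 8.919 rad; e^{μβ} = e^{0.28×8.919} = 12.15.
T_slack = T_tight / e^{μβ} = 38400 / 12.15 = 3160 N.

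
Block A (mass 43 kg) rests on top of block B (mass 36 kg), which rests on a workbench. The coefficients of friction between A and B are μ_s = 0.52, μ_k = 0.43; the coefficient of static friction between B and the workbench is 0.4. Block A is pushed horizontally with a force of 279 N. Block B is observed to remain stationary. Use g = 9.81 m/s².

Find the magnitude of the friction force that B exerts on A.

f ≈ 181 N

Normal force at the A–B interface: N₁ = m_A g = 421.8 N.
So the A–B interface can sustain at most μ_s N₁ = 219.4 N of static friction.
P = 279 N exceeds that limit, so A slips over B and the interface friction becomes kinetic: f₁ = μ_k N₁ = 0.43×421.8 = 181 N.
B experiences an equal 181 N forward from A (third law). B is in equilibrium, so the floor supplies f₂ = 181 N of static friction (limit μ_s(m_A+m_B)g = 310 N, not exceeded).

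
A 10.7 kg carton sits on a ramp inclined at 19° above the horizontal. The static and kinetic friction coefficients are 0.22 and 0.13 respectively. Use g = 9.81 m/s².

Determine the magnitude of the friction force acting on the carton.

f ≈ 12.9 N (up the incline)

Normal force: N = m g cos θ = 10.7 × 9.81 × cos 19° = 99.25 N.
For equilibrium along the incline, friction must balance the weight component: f = m g sin θ = 34.17 N up the slope.
Maximum static friction available: μ_s N = 0.22 × 99.25 = 21.83 N.
Since |34.17| > 21.83 N, static friction cannot hold it; the carton slides down the incline and kinetic friction applies: f = μ_k N = 0.13 × 99.25 = 12.9 N.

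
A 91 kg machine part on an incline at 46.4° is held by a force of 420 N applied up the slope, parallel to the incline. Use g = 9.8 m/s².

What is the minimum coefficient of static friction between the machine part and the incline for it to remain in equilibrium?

N = m g cos θ = 615 N.
Friction must make up the shortfall along the incline: f = m g sin θ − P = 645.8 − 420 = 225.8 N.
At the threshold f = μ_s N, so μ_s,min = 225.8/615 = 0.367.

μ_s,min ≈ 0.367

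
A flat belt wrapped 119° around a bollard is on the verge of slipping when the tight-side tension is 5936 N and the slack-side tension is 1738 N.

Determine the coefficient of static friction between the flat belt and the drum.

μ ≈ 0.591

T₂/T₁ = e^{μβ} → μ = ln(T₂/T₁)/β.
β = 119° = 2.077 rad.
μ = ln(5936/1738)/2.077 = ln(3.415)/2.077 = 0.591.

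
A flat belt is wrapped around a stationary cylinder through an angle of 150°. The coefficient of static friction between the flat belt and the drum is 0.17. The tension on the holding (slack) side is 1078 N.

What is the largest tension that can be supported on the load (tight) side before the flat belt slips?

T_max ≈ 1680 N

At impending slip the capstan equation gives T₂/T₁ = e^{μβ} with β in radians.
β = 150° × π/180 = 2.618 rad.
e^{μβ} = e^{0.17×2.618} = 1.561.
T₂ = T₁ · e^{μβ} = 1078 × 1.561 = 1680 N.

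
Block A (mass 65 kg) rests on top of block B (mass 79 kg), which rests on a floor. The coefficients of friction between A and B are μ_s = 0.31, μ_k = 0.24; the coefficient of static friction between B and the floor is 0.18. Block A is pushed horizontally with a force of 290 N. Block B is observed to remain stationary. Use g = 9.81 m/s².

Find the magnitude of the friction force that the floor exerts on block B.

Between the blocks, N₁ = m_A g = 637.6 N.
Maximum static friction on A from B: μ_s N₁ = 0.31×637.6 = 197.7 N.
Since P = 290 N > 197.7 N, A slides on B; the A–B friction is kinetic: f₁ = μ_k N₁ = 0.24×637.6 = 153 N.
B experiences an equal 153 N forward from A (third law). B is in equilibrium, so the floor supplies f₂ = 153 N of static friction (limit μ_s(m_A+m_B)g = 254.3 N, not exceeded).

f ≈ 153 N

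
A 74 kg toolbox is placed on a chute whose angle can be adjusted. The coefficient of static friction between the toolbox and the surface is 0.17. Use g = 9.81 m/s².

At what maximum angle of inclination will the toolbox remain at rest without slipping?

θ_max ≈ 9.65°

At the slip threshold, m g sin θ = μ_s · m g cos θ, so tan θ = μ_s.
θ_max = arctan(0.17) = 9.65°.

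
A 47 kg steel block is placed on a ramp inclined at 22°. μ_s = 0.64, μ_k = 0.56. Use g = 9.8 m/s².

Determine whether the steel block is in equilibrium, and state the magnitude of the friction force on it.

f ≈ 173 N

N = m g cos θ = 427 N.
Down-slope weight component: m g sin θ = 173 N.
μ_s N = 273 N.
173 ≤ 273 N, so it stays put; friction = 173 N.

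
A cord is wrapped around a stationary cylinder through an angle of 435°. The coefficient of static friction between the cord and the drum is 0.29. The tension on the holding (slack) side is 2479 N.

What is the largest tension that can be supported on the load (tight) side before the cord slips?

T_max ≈ 22400 N

At impending slip the capstan equation gives T₂/T₁ = e^{μβ} with β in radians.
β = 435° × π/180 = 7.592 rad.
e^{μβ} = e^{0.29×7.592} = 9.041.
T₂ = T₁ · e^{μβ} = 2479 × 9.041 = 22400 N.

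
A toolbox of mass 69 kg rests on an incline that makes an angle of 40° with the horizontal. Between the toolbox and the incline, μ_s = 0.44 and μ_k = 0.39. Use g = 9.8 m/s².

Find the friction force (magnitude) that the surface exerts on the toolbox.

f ≈ 202 N (up the incline)

The normal reaction is N = m g cos θ = 518 N.
For equilibrium along the incline, friction must balance the weight component: f = m g sin θ = 434.7 N up the slope.
The static-friction ceiling is μ_s N = 0.44 × 518 = 227.9 N.
|434.7| exceeds 227.9 N, so the toolbox slips down-slope; friction is kinetic, f = μ_k N = 0.39×518 = 202 N.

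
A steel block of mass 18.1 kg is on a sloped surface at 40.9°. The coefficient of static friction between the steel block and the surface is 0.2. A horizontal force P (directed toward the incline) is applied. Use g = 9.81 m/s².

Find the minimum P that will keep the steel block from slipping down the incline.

The steel block tends to slide down (tan θ > μ_s), so at the point of impending slip friction acts up-slope at its limit: f = μ_s N.
Perpendicular to the incline: N = m g cos θ + P sin θ.
Along the incline: P cos θ + μ_s N = m g sin θ, i.e. P cos θ + μ_s (m g cos θ + P sin θ) = m g sin θ.
Solving, P (cos θ + μ_s sin θ) = m g (sin θ − μ_s cos θ), so P = 178×0.5036/0.8868 = 101 N.

P_min ≈ 101 N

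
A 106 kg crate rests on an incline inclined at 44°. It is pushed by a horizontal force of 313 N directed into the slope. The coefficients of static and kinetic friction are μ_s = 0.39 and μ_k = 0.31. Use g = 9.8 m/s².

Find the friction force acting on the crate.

The horizontal push has a component P sin θ into the surface, so N = m g cos θ + P sin θ = 747.3 + 217.4 = 964.7 N.
Along the incline, the net driving force (taking up-slope positive) is P cos θ − m g sin θ = 225.2 − 721.6 = -496.5 N, so equilibrium requires friction f = 496.5 N (up-slope).
The limit of static friction is μ_s N = 376.2 N.
|f_req| = 496.5 > 376.2 N → the crate slides down the incline; f = μ_k N = 0.31 × 964.7 = 299 N.

f ≈ 299 N (up the incline)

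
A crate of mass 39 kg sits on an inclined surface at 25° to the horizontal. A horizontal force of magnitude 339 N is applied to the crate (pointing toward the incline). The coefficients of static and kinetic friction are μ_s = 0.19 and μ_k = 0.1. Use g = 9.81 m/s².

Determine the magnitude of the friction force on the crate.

f ≈ 49 N (down the incline)

Normal direction: N = m g cos θ + P sin θ = 490 N.
Parallel to the incline: P cos θ − m g sin θ = 307.2 − 161.7 = 145.5 N; the friction needed to balance this is 145.5 N acting down the slope.
Maximum static friction: μ_s N = 0.19 × 490 = 93.1 N.
The required 145.5 N exceeds the static limit, so the crate slides up-slope and f = μ_k N = 0.1×490 = 49 N.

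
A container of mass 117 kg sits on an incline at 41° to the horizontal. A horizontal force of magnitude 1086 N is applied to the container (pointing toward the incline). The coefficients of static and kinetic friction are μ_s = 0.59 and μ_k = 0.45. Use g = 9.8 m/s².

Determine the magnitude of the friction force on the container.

f ≈ 67.4 N (down the incline)

The horizontal push has a component P sin θ into the surface, so N = m g cos θ + P sin θ = 865.4 + 712.5 = 1578 N.
Parallel to the incline: P cos θ − m g sin θ = 819.6 − 752.2 = 67.38 N; the friction needed to balance this is 67.38 N acting down the slope.
The limit of static friction is μ_s N = 930.9 N.
Since 67.38 N is within the 930.9 N limit, the container stays put and friction is exactly 67.4 N.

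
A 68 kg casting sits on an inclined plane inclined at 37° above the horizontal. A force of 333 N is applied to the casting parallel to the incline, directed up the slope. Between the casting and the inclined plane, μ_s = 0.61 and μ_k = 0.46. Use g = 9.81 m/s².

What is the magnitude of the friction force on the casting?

f ≈ 68.5 N (up the incline)

The normal reaction is N = m g cos θ = 532.8 N.
For equilibrium along the incline the friction force must supply f = m g sin θ − P = 401.5 − 333 = 68.46 N (positive meaning up-slope).
The static-friction ceiling is μ_s N = 0.61 × 532.8 = 325 N.
Since |68.46| ≤ 325 N, static friction is sufficient; f equals the required value, not μ_s N.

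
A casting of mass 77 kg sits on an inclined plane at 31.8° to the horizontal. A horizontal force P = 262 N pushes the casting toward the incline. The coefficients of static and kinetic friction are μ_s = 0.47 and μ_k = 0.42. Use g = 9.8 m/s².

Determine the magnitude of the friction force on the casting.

Resolve perpendicular to the incline: N = m g cos θ + P sin θ = 77×9.8×cos 31.8° + 262×sin 31.8° = 779.4 N.
Along the incline, the net driving force (taking up-slope positive) is P cos θ − m g sin θ = 222.7 − 397.6 = -175 N, so equilibrium requires friction f = 175 N (up-slope).
The limit of static friction is μ_s N = 366.3 N.
|f_req| = 175 ≤ 366.3 N → the casting is in equilibrium; friction equals the required value.

f ≈ 175 N (up the incline)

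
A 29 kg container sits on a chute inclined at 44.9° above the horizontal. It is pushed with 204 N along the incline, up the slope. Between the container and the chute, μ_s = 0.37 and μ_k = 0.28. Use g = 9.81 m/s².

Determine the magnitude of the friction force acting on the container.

f ≈ 3.19 N (down the incline)

Perpendicular to the surface, N = m g cos θ = 29·9.81·cos 44.9° = 201.5 N.
Parallel to the incline, ΣF = 0 gives f = m g sin θ − P = 200.8 − 204 = -3.187 N (up-slope positive).
Static friction can supply at most μ_s N = 74.56 N.
Since |-3.187| ≤ 74.56 N, the container remains in static equilibrium and friction takes exactly the required value.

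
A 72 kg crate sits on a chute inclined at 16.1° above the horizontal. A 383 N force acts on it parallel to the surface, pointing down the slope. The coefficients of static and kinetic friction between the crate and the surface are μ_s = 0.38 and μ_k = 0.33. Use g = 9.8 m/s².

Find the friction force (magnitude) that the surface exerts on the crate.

The normal reaction is N = m g cos θ = 677.9 N.
The friction needed for equilibrium is m g sin θ + P = 195.7 + 383 = 578.7 N, measured positive up-slope.
Static friction can supply at most μ_s N = 257.6 N.
Since |578.7| > 257.6 N, static friction cannot hold it; the crate slides down the incline and kinetic friction applies: f = μ_k N = 0.33 × 677.9 = 224 N.

f ≈ 224 N (up the incline)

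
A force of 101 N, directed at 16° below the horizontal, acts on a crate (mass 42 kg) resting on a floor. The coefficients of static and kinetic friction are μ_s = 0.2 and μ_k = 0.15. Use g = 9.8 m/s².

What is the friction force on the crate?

f ≈ 65.9 N

The vertical component of P adds to the normal force: N = m g + P sin α = 411.6 + 27.84 = 439.4 N.
Horizontally, friction must balance P cos α = 97.09 N.
The static-friction limit is μ_s N = 87.89 N.
97.09 > 87.89 N → the crate slides; f = μ_k N = 0.15×439.4 = 65.9 N.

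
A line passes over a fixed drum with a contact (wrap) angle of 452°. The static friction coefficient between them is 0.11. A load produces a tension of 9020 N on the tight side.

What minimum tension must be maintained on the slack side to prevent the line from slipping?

Capstan equation at impending slip: T_tight/T_slack = e^{μβ}.
β = 452° = 7.889 rad; e^{μβ} = e^{0.11×7.889} = 2.382.
T_slack = T_tight / e^{μβ} = 9020 / 2.382 = 3790 N.

T_min ≈ 3790 N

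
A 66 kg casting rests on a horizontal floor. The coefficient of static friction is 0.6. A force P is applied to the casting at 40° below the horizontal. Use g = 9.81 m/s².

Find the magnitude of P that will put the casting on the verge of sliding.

N = m g + P sin α (the push presses the casting into the horizontal floor).
At impending slip, P cos α = μ_s N = μ_s (m g + P sin α).
Solving: P (cos α − μ_s sin α) = μ_s m g → P = 0.6×647/(cos 40° − 0.6 sin 40°) = 388/0.3804 = 1020 N.

P ≈ 1020 N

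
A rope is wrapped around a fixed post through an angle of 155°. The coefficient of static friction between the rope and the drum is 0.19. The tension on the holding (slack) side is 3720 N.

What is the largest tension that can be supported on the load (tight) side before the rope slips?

At impending slip the capstan equation gives T₂/T₁ = e^{μβ} with β in radians.
β = 155° × π/180 = 2.705 rad.
e^{μβ} = e^{0.19×2.705} = 1.672.
T₂ = T₁ · e^{μβ} = 3720 × 1.672 = 6220 N.

T_max ≈ 6220 N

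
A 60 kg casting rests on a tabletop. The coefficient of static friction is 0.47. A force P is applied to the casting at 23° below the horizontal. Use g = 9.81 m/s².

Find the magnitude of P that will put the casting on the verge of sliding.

N = m g + P sin α (the push presses the casting into the tabletop).
At impending slip, P cos α = μ_s N = μ_s (m g + P sin α).
Solving: P (cos α − μ_s sin α) = μ_s m g → P = 0.47×589/(cos 23° − 0.47 sin 23°) = 277/0.7369 = 375 N.

P ≈ 375 N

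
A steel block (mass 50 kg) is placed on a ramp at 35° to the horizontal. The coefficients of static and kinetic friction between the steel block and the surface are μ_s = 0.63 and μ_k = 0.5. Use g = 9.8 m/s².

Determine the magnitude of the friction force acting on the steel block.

Normal force: N = m g cos θ = 50 × 9.8 × cos 35° = 401.4 N.
Along the slope the weight component is m g sin θ = 281.1 N; friction must supply exactly this, acting up-slope.
Static friction can supply at most μ_s N = 252.9 N.
|281.1| exceeds 252.9 N, so the steel block slips down-slope; friction is kinetic, f = μ_k N = 0.5×401.4 = 201 N.

f ≈ 201 N (up the incline)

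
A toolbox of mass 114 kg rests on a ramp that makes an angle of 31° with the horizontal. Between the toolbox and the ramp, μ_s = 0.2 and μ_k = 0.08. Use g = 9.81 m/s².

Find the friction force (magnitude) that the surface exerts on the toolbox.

The normal reaction is N = m g cos θ = 958.6 N.
For equilibrium along the incline, friction must balance the weight component: f = m g sin θ = 576 N up the slope.
The static-friction ceiling is μ_s N = 0.2 × 958.6 = 191.7 N.
Since |576| > 191.7 N, static friction cannot hold it; the toolbox slides down the incline and kinetic friction applies: f = μ_k N = 0.08 × 958.6 = 76.7 N.

f ≈ 76.7 N (up the incline)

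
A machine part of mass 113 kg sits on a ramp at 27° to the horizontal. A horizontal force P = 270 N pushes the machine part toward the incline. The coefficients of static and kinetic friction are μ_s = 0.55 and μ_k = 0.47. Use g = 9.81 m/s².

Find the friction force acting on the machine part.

Resolve perpendicular to the incline: N = m g cos θ + P sin θ = 113×9.81×cos 27° + 270×sin 27° = 1110 N.
Along the incline, the net driving force (taking up-slope positive) is P cos θ − m g sin θ = 240.6 − 503.3 = -262.7 N, so equilibrium requires friction f = 262.7 N (up-slope).
The limit of static friction is μ_s N = 610.7 N.
Since 262.7 N is within the 610.7 N limit, the machine part stays put and friction is exactly 263 N.

f ≈ 263 N (up the incline)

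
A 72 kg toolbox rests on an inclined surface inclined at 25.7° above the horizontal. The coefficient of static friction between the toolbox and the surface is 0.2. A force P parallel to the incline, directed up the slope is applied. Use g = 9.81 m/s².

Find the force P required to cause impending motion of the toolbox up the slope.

At impending motion up the slope, friction acts down-slope at its limit: f = μ_s N.
P is parallel to the surface, so N = m g cos θ = 636 N.
Along the incline: P = m g sin θ + μ_s N = 306 + 0.2×636 = 434 N.

P ≈ 434 N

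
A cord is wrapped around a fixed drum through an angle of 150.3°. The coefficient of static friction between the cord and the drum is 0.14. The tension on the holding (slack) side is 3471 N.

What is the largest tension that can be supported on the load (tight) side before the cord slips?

At impending slip the capstan equation gives T₂/T₁ = e^{μβ} with β in radians.
β = 150.3° × π/180 = 2.623 rad.
e^{μβ} = e^{0.14×2.623} = 1.444.
T₂ = T₁ · e^{μβ} = 3471 × 1.444 = 5010 N.

T_max ≈ 5010 N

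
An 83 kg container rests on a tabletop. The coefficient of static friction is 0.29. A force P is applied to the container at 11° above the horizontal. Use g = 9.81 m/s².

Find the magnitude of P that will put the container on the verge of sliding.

P ≈ 228 N

N = m g − P sin α (the pull lifts the container).
At impending slip, P cos α = μ_s N = μ_s (m g − P sin α).
Solving: P (cos α + μ_s sin α) = μ_s m g → P = 0.29×814/(cos 11° + 0.29 sin 11°) = 236/1.037 = 228 N.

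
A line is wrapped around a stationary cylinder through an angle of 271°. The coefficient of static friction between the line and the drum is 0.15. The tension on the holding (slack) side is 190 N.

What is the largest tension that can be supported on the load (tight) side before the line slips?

At impending slip the capstan equation gives T₂/T₁ = e^{μβ} with β in radians.
β = 271° × π/180 = 4.73 rad.
e^{μβ} = e^{0.15×4.73} = 2.033.
T₂ = T₁ · e^{μβ} = 190 × 2.033 = 386 N.

T_max ≈ 386 N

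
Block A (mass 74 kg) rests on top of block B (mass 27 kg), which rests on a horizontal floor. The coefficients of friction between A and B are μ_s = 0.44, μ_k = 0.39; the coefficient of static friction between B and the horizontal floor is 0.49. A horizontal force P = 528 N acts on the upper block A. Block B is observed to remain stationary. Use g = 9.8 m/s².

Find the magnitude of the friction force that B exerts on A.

Between the blocks, N₁ = m_A g = 725.2 N.
So the A–B interface can sustain at most μ_s N₁ = 319.1 N of static friction.
Since P = 528 N > 319.1 N, A slides on B; the A–B friction is kinetic: f₁ = μ_k N₁ = 0.39×725.2 = 283 N.
By Newton's third law B feels 283 N forward from A. With B stationary, the floor's static friction on B balances it: f₂ = 283 N (well within μ_s(m_A+m_B)g = 485 N).

f ≈ 283 N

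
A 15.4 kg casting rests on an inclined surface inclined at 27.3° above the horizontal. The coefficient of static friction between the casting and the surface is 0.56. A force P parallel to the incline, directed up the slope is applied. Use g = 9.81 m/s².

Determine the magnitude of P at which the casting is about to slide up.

At impending motion up the slope, friction acts down-slope at its limit: f = μ_s N.
P is parallel to the surface, so N = m g cos θ = 134 N.
Along the incline: P = m g sin θ + μ_s N = 69.3 + 0.56×134 = 144 N.

P ≈ 144 N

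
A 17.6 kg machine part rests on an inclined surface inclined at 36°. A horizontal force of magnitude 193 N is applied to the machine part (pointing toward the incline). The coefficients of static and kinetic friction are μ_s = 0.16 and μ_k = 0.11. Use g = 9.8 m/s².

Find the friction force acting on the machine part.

Resolve perpendicular to the incline: N = m g cos θ + P sin θ = 17.6×9.8×cos 36° + 193×sin 36° = 253 N.
Parallel to the incline: P cos θ − m g sin θ = 156.1 − 101.4 = 54.76 N; the friction needed to balance this is 54.76 N acting down the slope.
Maximum static friction: μ_s N = 0.16 × 253 = 40.48 N.
|f_req| = 54.76 > 40.48 N → the machine part slides up the incline; f = μ_k N = 0.11 × 253 = 27.8 N.

f ≈ 27.8 N (down the incline)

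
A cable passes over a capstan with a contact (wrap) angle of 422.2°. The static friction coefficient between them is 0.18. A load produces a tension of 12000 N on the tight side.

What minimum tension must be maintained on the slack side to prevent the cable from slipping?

T_min ≈ 3190 N

Capstan equation at impending slip: T_tight/T_slack = e^{μβ}.
β = 422.2° = 7.369 rad; e^{μβ} = e^{0.18×7.369} = 3.767.
T_slack = T_tight / e^{μβ} = 12000 / 3.767 = 3190 N.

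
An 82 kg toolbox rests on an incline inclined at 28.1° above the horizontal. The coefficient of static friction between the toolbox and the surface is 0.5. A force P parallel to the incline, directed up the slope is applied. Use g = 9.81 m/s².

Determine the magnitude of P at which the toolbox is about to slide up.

P ≈ 734 N

At impending motion up the slope, friction acts down-slope at its limit: f = μ_s N.
P is parallel to the surface, so N = m g cos θ = 710 N.
Along the incline: P = m g sin θ + μ_s N = 379 + 0.5×710 = 734 N.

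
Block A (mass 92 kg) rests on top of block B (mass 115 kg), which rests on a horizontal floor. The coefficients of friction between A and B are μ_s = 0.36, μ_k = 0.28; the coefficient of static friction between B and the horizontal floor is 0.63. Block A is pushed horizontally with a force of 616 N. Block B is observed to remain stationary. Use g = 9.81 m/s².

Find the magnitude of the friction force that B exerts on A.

The normal force B exerts on A is simply A's weight, N₁ = 902.5 N.
So the A–B interface can sustain at most μ_s N₁ = 324.9 N of static friction.
Since P = 616 N > 324.9 N, A slides on B; the A–B friction is kinetic: f₁ = μ_k N₁ = 0.28×902.5 = 253 N.
By Newton's third law B feels 253 N forward from A. With B stationary, the floor's static friction on B balances it: f₂ = 253 N (well within μ_s(m_A+m_B)g = 1279 N).

f ≈ 253 N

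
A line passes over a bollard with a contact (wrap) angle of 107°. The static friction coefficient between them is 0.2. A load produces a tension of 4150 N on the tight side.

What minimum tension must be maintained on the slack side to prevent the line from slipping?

T_min ≈ 2860 N

Capstan equation at impending slip: T_tight/T_slack = e^{μβ}.
β = 107° = 1.868 rad; e^{μβ} = e^{0.2×1.868} = 1.453.
T_slack = T_tight / e^{μβ} = 4150 / 1.453 = 2860 N.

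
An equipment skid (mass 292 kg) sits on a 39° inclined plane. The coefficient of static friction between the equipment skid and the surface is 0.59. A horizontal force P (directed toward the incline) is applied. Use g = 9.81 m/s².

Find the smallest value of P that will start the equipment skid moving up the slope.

P ≈ 7680 N

At impending motion up the slope, friction acts down-slope at its limit: f = μ_s N.
Perpendicular to the incline: N = m g cos θ + P sin θ.
Along the incline: P cos θ = m g sin θ + μ_s N = m g sin θ + μ_s (m g cos θ + P sin θ).
Solving, P (cos θ − μ_s sin θ) = m g (sin θ + μ_s cos θ), so P = 292×9.81×(sin 39° + 0.59 cos 39°)/(cos 39° − 0.59 sin 39°) = 2860×1.088/0.4058 = 7680 N.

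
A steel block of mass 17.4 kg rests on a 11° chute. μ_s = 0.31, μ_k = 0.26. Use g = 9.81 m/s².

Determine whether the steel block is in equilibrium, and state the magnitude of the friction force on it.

N = m g cos θ = 168 N.
Down-slope weight component: m g sin θ = 32.6 N.
μ_s N = 51.9 N.
32.6 ≤ 51.9 N, so it stays put; friction = 32.6 N.

f ≈ 32.6 N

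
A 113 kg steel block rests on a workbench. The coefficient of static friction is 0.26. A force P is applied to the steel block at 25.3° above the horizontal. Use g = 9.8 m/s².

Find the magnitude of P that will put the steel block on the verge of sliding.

N = m g − P sin α (the pull lifts the steel block).
At impending slip, P cos α = μ_s N = μ_s (m g − P sin α).
Solving: P (cos α + μ_s sin α) = μ_s m g → P = 0.26×1110/(cos 25.3° + 0.26 sin 25.3°) = 288/1.015 = 284 N.

P ≈ 284 N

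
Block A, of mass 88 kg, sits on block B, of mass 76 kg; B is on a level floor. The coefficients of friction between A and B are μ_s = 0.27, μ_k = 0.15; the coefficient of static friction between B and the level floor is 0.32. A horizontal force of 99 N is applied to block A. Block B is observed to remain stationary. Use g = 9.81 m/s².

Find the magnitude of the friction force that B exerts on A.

The normal force B exerts on A is simply A's weight, N₁ = 863.3 N.
Maximum static friction on A from B: μ_s N₁ = 0.27×863.3 = 233.1 N.
Since P = 99 N ≤ 233.1 N, A does not slip on B; friction on A equals P = 99 N.
By Newton's third law B feels 99 N forward from A. With B stationary, the floor's static friction on B balances it: f₂ = 99 N (well within μ_s(m_A+m_B)g = 514.8 N).

f ≈ 99 N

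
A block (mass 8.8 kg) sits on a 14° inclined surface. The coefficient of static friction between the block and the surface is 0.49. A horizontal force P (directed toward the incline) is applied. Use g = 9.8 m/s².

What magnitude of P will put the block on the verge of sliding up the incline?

At impending motion up the slope, friction acts down-slope at its limit: f = μ_s N.
Perpendicular to the incline: N = m g cos θ + P sin θ.
Along the incline: P cos θ = m g sin θ + μ_s N = m g sin θ + μ_s (m g cos θ + P sin θ).
Solving, P (cos θ − μ_s sin θ) = m g (sin θ + μ_s cos θ), so P = 8.8×9.8×(sin 14° + 0.49 cos 14°)/(cos 14° − 0.49 sin 14°) = 86.2×0.7174/0.8518 = 72.6 N.

P ≈ 72.6 N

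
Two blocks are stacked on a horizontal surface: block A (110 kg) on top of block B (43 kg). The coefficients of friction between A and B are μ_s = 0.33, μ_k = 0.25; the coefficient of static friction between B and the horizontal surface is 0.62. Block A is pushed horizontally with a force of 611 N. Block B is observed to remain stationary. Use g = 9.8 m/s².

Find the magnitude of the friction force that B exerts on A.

f ≈ 270 N

Between the blocks, N₁ = m_A g = 1078 N.
Maximum static friction on A from B: μ_s N₁ = 0.33×1078 = 355.7 N.
Since P = 611 N > 355.7 N, A slides on B; the A–B friction is kinetic: f₁ = μ_k N₁ = 0.25×1078 = 270 N.
By Newton's third law B feels 270 N forward from A. With B stationary, the floor's static friction on B balances it: f₂ = 270 N (well within μ_s(m_A+m_B)g = 929.6 N).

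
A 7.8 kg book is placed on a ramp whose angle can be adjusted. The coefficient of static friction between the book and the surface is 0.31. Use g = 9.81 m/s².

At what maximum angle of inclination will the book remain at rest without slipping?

θ_max ≈ 17.2°

At the slip threshold, m g sin θ = μ_s · m g cos θ, so tan θ = μ_s.
θ_max = arctan(0.31) = 17.2°.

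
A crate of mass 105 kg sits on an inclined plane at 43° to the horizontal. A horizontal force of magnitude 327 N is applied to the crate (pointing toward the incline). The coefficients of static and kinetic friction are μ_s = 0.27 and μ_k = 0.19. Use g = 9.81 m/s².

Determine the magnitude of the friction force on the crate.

f ≈ 186 N (up the incline)

Normal direction: N = m g cos θ + P sin θ = 976.3 N.
Along the incline, the net driving force (taking up-slope positive) is P cos θ − m g sin θ = 239.2 − 702.5 = -463.3 N, so equilibrium requires friction f = 463.3 N (up-slope).
The limit of static friction is μ_s N = 263.6 N.
|f_req| = 463.3 > 263.6 N → the crate slides down the incline; f = μ_k N = 0.19 × 976.3 = 186 N.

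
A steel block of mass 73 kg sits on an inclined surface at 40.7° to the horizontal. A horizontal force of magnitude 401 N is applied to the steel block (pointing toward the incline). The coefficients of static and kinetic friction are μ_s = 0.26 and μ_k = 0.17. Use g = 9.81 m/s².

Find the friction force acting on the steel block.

f ≈ 163 N (up the incline)

The horizontal push has a component P sin θ into the surface, so N = m g cos θ + P sin θ = 542.9 + 261.5 = 804.4 N.
Along the incline, the net driving force (taking up-slope positive) is P cos θ − m g sin θ = 304 − 467 = -163 N, so equilibrium requires friction f = 163 N (up-slope).
Maximum static friction: μ_s N = 0.26 × 804.4 = 209.1 N.
|f_req| = 163 ≤ 209.1 N → the steel block is in equilibrium; friction equals the required value.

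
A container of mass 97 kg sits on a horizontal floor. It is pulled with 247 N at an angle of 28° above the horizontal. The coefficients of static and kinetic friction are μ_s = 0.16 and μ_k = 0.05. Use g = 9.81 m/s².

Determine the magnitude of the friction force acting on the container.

Vertical equilibrium gives N = m g − P sin α = 835.6 N.
The horizontal driving force is P cos α = 218.1 N, so equilibrium needs friction f = 218.1 N.
μ_s N = 0.16 × 835.6 = 133.7 N.
218.1 > 133.7 N → the container slides; f = μ_k N = 0.05×835.6 = 41.8 N.

f ≈ 41.8 N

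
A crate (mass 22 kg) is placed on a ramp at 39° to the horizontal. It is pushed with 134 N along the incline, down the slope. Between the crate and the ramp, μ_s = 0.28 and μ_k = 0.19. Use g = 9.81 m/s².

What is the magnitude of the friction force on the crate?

Perpendicular to the surface, N = m g cos θ = 22·9.81·cos 39° = 167.7 N.
For equilibrium along the incline the friction force must supply f = m g sin θ + P = 135.8 + 134 = 269.8 N (positive meaning up-slope).
The static-friction ceiling is μ_s N = 0.28 × 167.7 = 46.96 N.
Since |269.8| > 46.96 N, static friction cannot hold it; the crate slides down the incline and kinetic friction applies: f = μ_k N = 0.19 × 167.7 = 31.9 N.

f ≈ 31.9 N (up the incline)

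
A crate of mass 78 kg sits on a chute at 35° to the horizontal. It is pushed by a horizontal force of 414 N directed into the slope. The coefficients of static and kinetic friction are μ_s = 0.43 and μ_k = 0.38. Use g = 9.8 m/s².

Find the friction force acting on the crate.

The horizontal push has a component P sin θ into the surface, so N = m g cos θ + P sin θ = 626.2 + 237.5 = 863.6 N.
Parallel to the incline: P cos θ − m g sin θ = 339.1 − 438.4 = -99.31 N; the friction needed to balance this is 99.31 N acting up the slope.
The limit of static friction is μ_s N = 371.4 N.
|f_req| = 99.31 ≤ 371.4 N → the crate is in equilibrium; friction equals the required value.

f ≈ 99.3 N (up the incline)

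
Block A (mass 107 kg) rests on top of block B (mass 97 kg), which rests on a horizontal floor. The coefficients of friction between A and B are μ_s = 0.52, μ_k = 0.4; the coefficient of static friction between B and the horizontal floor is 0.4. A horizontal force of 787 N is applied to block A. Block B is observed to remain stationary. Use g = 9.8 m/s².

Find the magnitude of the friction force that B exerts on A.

f ≈ 419 N

The normal force B exerts on A is simply A's weight, N₁ = 1049 N.
Maximum static friction on A from B: μ_s N₁ = 0.52×1049 = 545.3 N.
P = 787 N exceeds that limit, so A slips over B and the interface friction becomes kinetic: f₁ = μ_k N₁ = 0.4×1049 = 419 N.
By Newton's third law B feels 419 N forward from A. With B stationary, the floor's static friction on B balances it: f₂ = 419 N (well within μ_s(m_A+m_B)g = 799.7 N).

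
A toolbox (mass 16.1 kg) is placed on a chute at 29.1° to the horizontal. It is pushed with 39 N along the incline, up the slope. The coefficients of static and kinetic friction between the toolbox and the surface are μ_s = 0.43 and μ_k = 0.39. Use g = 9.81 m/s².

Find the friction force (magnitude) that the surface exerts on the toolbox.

f ≈ 37.8 N (up the incline)

The normal reaction is N = m g cos θ = 138 N.
The friction needed for equilibrium is m g sin θ − P = 76.81 − 39 = 37.81 N, measured positive up-slope.
Maximum static friction available: μ_s N = 0.43 × 138 = 59.34 N.
Since |37.81| ≤ 59.34 N, static friction is sufficient; f equals the required value, not μ_s N.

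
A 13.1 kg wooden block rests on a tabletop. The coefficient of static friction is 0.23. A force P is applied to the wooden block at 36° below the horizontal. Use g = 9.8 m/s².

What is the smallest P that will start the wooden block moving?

N = m g + P sin α (the push presses the wooden block into the tabletop).
At impending slip, P cos α = μ_s N = μ_s (m g + P sin α).
Solving: P (cos α − μ_s sin α) = μ_s m g → P = 0.23×128/(cos 36° − 0.23 sin 36°) = 29.5/0.6738 = 43.8 N.

P ≈ 43.8 N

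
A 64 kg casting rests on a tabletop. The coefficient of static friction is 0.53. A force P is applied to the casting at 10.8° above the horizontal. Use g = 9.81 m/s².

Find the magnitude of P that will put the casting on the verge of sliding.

N = m g − P sin α (the pull lifts the casting).
At impending slip, P cos α = μ_s N = μ_s (m g − P sin α).
Solving: P (cos α + μ_s sin α) = μ_s m g → P = 0.53×628/(cos 10.8° + 0.53 sin 10.8°) = 333/1.082 = 308 N.

P ≈ 308 N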